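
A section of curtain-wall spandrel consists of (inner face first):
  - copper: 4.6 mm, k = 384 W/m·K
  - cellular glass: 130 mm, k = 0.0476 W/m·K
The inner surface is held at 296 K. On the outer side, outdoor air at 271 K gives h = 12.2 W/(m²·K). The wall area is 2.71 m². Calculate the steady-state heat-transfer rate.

Q ≈ 24.1 W

Thermal resistances in series:
R_copper = L/(kA) = 0.0046/(384×2.71) = 4.42×10^-6 K/W
R_cellular glass = L/(kA) = 0.13/(0.0476×2.71) = 1.008 K/W
R_outer film = 1/(h_o·A) = 1/(12.2×2.71) = 0.03025 K/W
R_total = 1.038 K/W
Q = ΔT / R_total = 25 / 1.038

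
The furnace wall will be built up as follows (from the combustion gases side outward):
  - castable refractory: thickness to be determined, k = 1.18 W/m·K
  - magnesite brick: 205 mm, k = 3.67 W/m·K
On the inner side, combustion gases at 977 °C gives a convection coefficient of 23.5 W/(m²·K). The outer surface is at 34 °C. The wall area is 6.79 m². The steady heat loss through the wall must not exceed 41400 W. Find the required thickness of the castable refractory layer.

L ≈ 66.4 mm

Using the resistance-network approach (series):
R_inner film = 1/(h_i·A) = 1/(23.5×6.79) = 0.006267 K/W
R_magnesite brick = L/(kA) = 0.205/(3.67×6.79) = 0.008227 K/W
Sum of the known resistances R_other = 0.01449 K/W
Required total resistance R_tot = ΔT/Q_allow = 943/41400 = 0.02278 K/W
R_castable refractory = R_tot − R_other = 0.008284 K/W
L = R·k·A = 0.008284×1.18×6.79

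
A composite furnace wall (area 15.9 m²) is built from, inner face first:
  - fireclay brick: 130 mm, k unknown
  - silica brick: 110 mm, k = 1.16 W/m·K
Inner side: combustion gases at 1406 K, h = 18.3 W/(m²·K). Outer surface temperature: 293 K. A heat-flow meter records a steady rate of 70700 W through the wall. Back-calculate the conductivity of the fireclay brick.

k ≈ 1.29 W/(m·K)

Thermal resistances in series:
R_inner film = 1/(h_i·A) = 1/(18.3×15.9) = 0.003437 K/W
R_silica brick = L/(kA) = 0.11/(1.16×15.9) = 0.005964 K/W
Sum of known resistances R_other = 0.009401 K/W
Total R = ΔT/Q = 1113/70700 = 0.01574 K/W
R_fireclay brick = R_total − R_other = 0.006342 K/W
k = L/(R·A) = 0.13/(0.006342×15.9)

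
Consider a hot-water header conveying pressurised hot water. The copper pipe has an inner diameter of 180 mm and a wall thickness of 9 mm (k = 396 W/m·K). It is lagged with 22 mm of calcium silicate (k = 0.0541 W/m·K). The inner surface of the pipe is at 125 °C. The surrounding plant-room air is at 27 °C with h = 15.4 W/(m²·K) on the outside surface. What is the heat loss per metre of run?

Cylindrical conduction, so R = ln(r₂/r₁)/(2πkL) per layer, in series:
R_copper pipe wall = ln(99/90)/(2π×396×1) = 3.831×10^-5 K/W
R_calcium silicate = ln(121/99)/(2π×0.0541×1) = 0.5903 K/W
R_outer film = 1/(h_o·2πr_oL) = 1/(15.4×2π×0.121×1) = 0.08541 K/W
R_total = 0.6758 K/W
Q = ΔT/R_total = 98/0.6758

q′ ≈ 145 W/m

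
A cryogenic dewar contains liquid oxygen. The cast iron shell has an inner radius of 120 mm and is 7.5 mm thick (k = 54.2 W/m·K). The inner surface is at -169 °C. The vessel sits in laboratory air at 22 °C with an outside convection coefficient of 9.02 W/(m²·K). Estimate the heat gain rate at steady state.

Q ≈ 351 W

Each spherical layer contributes R = (1/r_i − 1/r_o)/(4πk):
R_cast iron shell = (1/0.12 − 1/0.1275)/(4π×54.2) = 7.197×10^-4 K/W
R_outer film = 1/(h·4πr_o²) = 1/(9.02×4π×0.1275²) = 0.5427 K/W
R_total = 0.5434 K/W
Q = ΔT/R_total = 191/0.5434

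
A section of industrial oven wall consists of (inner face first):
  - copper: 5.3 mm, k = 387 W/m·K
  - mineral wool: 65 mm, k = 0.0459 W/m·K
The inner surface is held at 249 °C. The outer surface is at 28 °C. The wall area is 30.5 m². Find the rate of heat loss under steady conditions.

Using the resistance-network approach (series):
R_copper = L/(kA) = 0.0053/(387×30.5) = 4.49×10^-7 K/W
R_mineral wool = L/(kA) = 0.065/(0.0459×30.5) = 0.04643 K/W
R_total = 0.04643 K/W
Q = ΔT / R_total = 221 / 0.04643

Q ≈ 4760 W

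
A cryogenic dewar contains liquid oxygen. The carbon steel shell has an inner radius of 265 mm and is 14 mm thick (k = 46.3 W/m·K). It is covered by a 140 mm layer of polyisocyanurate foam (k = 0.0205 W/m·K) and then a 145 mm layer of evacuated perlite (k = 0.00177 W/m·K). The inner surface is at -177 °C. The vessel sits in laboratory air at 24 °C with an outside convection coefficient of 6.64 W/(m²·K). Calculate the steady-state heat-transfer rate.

For a spherical shell R = (1/r₁ − 1/r₂)/(4πk); film R = 1/(h·4πr²). In series:
R_carbon steel shell = (1/0.265 − 1/0.279)/(4π×46.3) = 3.255×10^-4 K/W
R_polyisocyanurate foam = (1/0.279 − 1/0.419)/(4π×0.0205) = 4.649 K/W
R_evacuated perlite = (1/0.419 − 1/0.564)/(4π×0.00177) = 27.59 K/W
R_outer film = 1/(h·4πr_o²) = 1/(6.64×4π×0.564²) = 0.03768 K/W
R_total = 32.27 K/W
Q = ΔT/R_total = 201/32.27

Q ≈ 6.23 W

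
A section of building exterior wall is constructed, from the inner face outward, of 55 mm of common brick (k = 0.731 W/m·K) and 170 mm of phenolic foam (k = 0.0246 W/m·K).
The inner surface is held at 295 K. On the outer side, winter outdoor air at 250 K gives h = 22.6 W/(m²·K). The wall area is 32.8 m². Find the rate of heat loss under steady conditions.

Q ≈ 210 W

Treating each layer as a thermal resistance in series:
R_common brick = L/(kA) = 0.055/(0.731×32.8) = 0.002294 K/W
R_phenolic foam = L/(kA) = 0.17/(0.0246×32.8) = 0.2107 K/W
R_outer film = 1/(h_o·A) = 1/(22.6×32.8) = 0.001349 K/W
R_total = 0.2143 K/W
Q = ΔT / R_total = 45 / 0.2143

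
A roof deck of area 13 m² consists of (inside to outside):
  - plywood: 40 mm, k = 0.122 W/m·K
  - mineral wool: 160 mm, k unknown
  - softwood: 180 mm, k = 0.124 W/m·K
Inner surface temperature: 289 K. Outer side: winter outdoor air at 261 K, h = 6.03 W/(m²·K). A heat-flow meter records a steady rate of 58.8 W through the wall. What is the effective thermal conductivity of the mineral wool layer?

Thermal resistances in series:
R_plywood = L/(kA) = 0.04/(0.122×13) = 0.02522 K/W
R_softwood = L/(kA) = 0.18/(0.124×13) = 0.1117 K/W
R_outer film = 1/(h_o·A) = 1/(6.03×13) = 0.01276 K/W
Sum of known resistances R_other = 0.1496 K/W
Total R = ΔT/Q = 28/58.8 = 0.4762 K/W
R_mineral wool = R_total − R_other = 0.3266 K/W
k = L/(R·A) = 0.16/(0.3266×13)

k ≈ 0.0377 W/(m·K)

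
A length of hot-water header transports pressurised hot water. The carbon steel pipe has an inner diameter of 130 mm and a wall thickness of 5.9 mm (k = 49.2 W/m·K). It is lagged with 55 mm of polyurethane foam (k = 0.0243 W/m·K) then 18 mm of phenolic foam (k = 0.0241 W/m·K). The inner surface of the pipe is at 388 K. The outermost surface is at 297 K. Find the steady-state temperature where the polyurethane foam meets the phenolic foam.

T ≈ 314 K

For a radial system each layer contributes R = ln(r_out/r_in)/(2πkL); films add R = 1/(hA).
R_carbon steel pipe wall = ln(70.9/65)/(2π×49.2×1) = 2.811×10^-4 K/W
R_polyurethane foam = ln(125.9/70.9)/(2π×0.0243×1) = 3.761 K/W
R_phenolic foam = ln(143.9/125.9)/(2π×0.0241×1) = 0.8825 K/W
R_total = 4.644 K/W
Q = ΔT/R_total = 91/4.644
Q = 19.6 W/m
T_interface = T_inner − Q·ΣR(inner→interface) = 388 − 19.6×3.761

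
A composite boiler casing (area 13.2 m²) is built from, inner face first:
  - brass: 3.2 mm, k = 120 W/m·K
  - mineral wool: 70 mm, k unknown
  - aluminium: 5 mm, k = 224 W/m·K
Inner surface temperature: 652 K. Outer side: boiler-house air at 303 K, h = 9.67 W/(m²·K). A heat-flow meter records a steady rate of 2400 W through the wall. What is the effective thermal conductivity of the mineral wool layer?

k ≈ 0.0385 W/(m·K)

Using the resistance-network approach (series):
R_brass = L/(kA) = 0.0032/(120×13.2) = 2.02×10^-6 K/W
R_aluminium = L/(kA) = 0.005/(224×13.2) = 1.691×10^-6 K/W
R_outer film = 1/(h_o·A) = 1/(9.67×13.2) = 0.007834 K/W
Sum of known resistances R_other = 0.007838 K/W
Total R = ΔT/Q = 349/2400 = 0.1454 K/W
R_mineral wool = R_total − R_other = 0.1376 K/W
k = L/(R·A) = 0.07/(0.1376×13.2)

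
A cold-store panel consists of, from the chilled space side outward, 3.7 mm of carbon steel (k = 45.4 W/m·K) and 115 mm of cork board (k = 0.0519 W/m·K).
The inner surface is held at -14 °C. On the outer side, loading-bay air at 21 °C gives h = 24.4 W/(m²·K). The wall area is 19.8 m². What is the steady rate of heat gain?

Q ≈ 307 W

Model the wall as resistances in series:
R_carbon steel = L/(kA) = 0.0037/(45.4×19.8) = 4.116×10^-6 K/W
R_cork board = L/(kA) = 0.115/(0.0519×19.8) = 0.1119 K/W
R_outer film = 1/(h_o·A) = 1/(24.4×19.8) = 0.00207 K/W
R_total = 0.114 K/W
Q = ΔT / R_total = 35 / 0.114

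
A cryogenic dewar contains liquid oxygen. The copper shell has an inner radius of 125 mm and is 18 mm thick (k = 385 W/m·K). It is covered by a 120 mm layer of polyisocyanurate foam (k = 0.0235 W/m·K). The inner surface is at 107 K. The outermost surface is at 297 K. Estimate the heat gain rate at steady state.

Q ≈ 17.6 W

Radial (spherical) resistances in series:
R_copper shell = (1/0.125 − 1/0.143)/(4π×385) = 2.081×10^-4 K/W
R_polyisocyanurate foam = (1/0.143 − 1/0.263)/(4π×0.0235) = 10.8 K/W
R_total = 10.8 K/W
Q = ΔT/R_total = 190/10.8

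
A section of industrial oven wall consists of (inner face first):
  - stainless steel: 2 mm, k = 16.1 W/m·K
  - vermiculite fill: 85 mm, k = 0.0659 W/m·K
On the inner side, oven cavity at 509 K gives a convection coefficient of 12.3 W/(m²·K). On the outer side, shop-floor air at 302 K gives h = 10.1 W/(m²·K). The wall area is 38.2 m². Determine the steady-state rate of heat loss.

Thermal resistances in series:
R_inner film = 1/(h_i·A) = 1/(12.3×38.2) = 0.002128 K/W
R_stainless steel = L/(kA) = 0.002/(16.1×38.2) = 3.252×10^-6 K/W
R_vermiculite fill = L/(kA) = 0.085/(0.0659×38.2) = 0.03377 K/W
R_outer film = 1/(h_o·A) = 1/(10.1×38.2) = 0.002592 K/W
R_total = 0.03849 K/W
Q = ΔT / R_total = 207 / 0.03849

Q ≈ 5380 W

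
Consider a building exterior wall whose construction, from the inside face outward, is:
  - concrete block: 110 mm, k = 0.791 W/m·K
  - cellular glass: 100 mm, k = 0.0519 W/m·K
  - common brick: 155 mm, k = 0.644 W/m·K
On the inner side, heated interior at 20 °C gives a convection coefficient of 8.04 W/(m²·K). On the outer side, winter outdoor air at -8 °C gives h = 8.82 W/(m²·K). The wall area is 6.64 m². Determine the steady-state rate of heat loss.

Model the wall as resistances in series:
R_inner film = 1/(h_i·A) = 1/(8.04×6.64) = 0.01873 K/W
R_concrete block = L/(kA) = 0.11/(0.791×6.64) = 0.02094 K/W
R_cellular glass = L/(kA) = 0.1/(0.0519×6.64) = 0.2902 K/W
R_common brick = L/(kA) = 0.155/(0.644×6.64) = 0.03625 K/W
R_outer film = 1/(h_o·A) = 1/(8.82×6.64) = 0.01708 K/W
R_total = 0.3832 K/W
Q = ΔT / R_total = 28 / 0.3832

Q ≈ 73.1 W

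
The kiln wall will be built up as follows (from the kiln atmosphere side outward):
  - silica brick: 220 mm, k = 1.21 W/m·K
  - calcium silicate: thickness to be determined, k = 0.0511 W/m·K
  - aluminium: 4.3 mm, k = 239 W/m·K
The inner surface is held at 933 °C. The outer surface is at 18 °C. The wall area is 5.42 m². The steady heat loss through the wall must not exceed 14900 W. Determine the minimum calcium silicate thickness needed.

Using the resistance-network approach (series):
R_silica brick = L/(kA) = 0.22/(1.21×5.42) = 0.03355 K/W
R_aluminium = L/(kA) = 0.0043/(239×5.42) = 3.319×10^-6 K/W
Sum of the known resistances R_other = 0.03355 K/W
Required total resistance R_tot = ΔT/Q_allow = 915/14900 = 0.06141 K/W
R_calcium silicate = R_tot − R_other = 0.02786 K/W
L = R·k·A = 0.02786×0.0511×5.42

L ≈ 7.72 mm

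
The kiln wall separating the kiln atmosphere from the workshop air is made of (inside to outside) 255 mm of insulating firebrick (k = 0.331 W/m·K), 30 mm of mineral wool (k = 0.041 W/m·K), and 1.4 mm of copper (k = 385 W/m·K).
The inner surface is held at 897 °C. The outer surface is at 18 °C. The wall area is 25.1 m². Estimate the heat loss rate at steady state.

Q ≈ 14700 W

Model the wall as resistances in series:
R_insulating firebrick = L/(kA) = 0.255/(0.331×25.1) = 0.03069 K/W
R_mineral wool = L/(kA) = 0.03/(0.041×25.1) = 0.02915 K/W
R_copper = L/(kA) = 0.0014/(385×25.1) = 1.449×10^-7 K/W
R_total = 0.05984 K/W
Q = ΔT / R_total = 879 / 0.05984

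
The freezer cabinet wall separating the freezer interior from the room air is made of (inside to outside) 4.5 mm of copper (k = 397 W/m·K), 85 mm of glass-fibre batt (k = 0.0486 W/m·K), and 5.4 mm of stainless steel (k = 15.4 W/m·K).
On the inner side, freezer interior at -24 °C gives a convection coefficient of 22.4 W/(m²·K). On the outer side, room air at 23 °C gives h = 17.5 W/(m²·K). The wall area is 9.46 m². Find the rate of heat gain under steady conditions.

Q ≈ 240 W

Using the resistance-network approach (series):
R_inner film = 1/(h_i·A) = 1/(22.4×9.46) = 0.004719 K/W
R_copper = L/(kA) = 0.0045/(397×9.46) = 1.198×10^-6 K/W
R_glass-fibre batt = L/(kA) = 0.085/(0.0486×9.46) = 0.1849 K/W
R_stainless steel = L/(kA) = 0.0054/(15.4×9.46) = 3.707×10^-5 K/W
R_outer film = 1/(h_o·A) = 1/(17.5×9.46) = 0.00604 K/W
R_total = 0.1957 K/W
Q = ΔT / R_total = 47 / 0.1957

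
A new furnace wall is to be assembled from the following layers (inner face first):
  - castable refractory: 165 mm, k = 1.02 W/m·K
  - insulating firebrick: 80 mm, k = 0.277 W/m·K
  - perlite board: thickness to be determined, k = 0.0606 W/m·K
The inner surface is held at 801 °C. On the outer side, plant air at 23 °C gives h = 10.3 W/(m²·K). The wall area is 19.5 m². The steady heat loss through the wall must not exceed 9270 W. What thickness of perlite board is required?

Thermal resistances in series:
R_castable refractory = L/(kA) = 0.165/(1.02×19.5) = 0.008296 K/W
R_insulating firebrick = L/(kA) = 0.08/(0.277×19.5) = 0.01481 K/W
R_outer film = 1/(h_o·A) = 1/(10.3×19.5) = 0.004979 K/W
Sum of the known resistances R_other = 0.02809 K/W
Required total resistance R_tot = ΔT/Q_allow = 778/9270 = 0.08393 K/W
R_perlite board = R_tot − R_other = 0.05584 K/W
L = R·k·A = 0.05584×0.0606×19.5

L ≈ 66 mm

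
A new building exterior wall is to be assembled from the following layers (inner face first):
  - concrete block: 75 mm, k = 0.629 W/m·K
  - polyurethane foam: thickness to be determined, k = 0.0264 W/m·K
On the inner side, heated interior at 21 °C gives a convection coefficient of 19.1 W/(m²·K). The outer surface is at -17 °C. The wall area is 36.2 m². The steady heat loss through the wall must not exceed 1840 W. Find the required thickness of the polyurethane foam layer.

Using the resistance-network approach (series):
R_inner film = 1/(h_i·A) = 1/(19.1×36.2) = 0.001446 K/W
R_concrete block = L/(kA) = 0.075/(0.629×36.2) = 0.003294 K/W
Sum of the known resistances R_other = 0.00474 K/W
Required total resistance R_tot = ΔT/Q_allow = 38/1840 = 0.02065 K/W
R_polyurethane foam = R_tot − R_other = 0.01591 K/W
L = R·k·A = 0.01591×0.0264×36.2

L ≈ 15.2 mm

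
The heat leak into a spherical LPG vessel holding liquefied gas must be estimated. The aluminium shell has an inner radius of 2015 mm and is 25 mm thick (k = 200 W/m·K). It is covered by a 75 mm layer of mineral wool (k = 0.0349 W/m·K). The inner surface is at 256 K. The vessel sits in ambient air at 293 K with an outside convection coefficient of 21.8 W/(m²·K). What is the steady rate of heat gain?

Q ≈ 915 W

Spherical conduction: R = (1/r_in − 1/r_out)/(4πk) per layer; series-sum.
R_aluminium shell = (1/2.015 − 1/2.04)/(4π×200) = 2.42×10^-6 K/W
R_mineral wool = (1/2.04 − 1/2.115)/(4π×0.0349) = 0.03964 K/W
R_outer film = 1/(h·4πr_o²) = 1/(21.8×4π×2.115²) = 8.16×10^-4 K/W
R_total = 0.04045 K/W
Q = ΔT/R_total = 37/0.04045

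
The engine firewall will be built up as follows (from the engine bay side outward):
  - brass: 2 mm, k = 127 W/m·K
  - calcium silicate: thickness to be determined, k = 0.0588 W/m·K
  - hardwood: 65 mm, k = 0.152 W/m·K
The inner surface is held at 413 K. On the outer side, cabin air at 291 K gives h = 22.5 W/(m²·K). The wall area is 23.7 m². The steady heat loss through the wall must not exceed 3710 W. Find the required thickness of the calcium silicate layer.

Series thermal resistances:
R_brass = L/(kA) = 0.002/(127×23.7) = 6.645×10^-7 K/W
R_hardwood = L/(kA) = 0.065/(0.152×23.7) = 0.01804 K/W
R_outer film = 1/(h_o·A) = 1/(22.5×23.7) = 0.001875 K/W
Sum of the known resistances R_other = 0.01992 K/W
Required total resistance R_tot = ΔT/Q_allow = 122/3710 = 0.03288 K/W
R_calcium silicate = R_tot − R_other = 0.01296 K/W
L = R·k·A = 0.01296×0.0588×23.7

L ≈ 18.1 mm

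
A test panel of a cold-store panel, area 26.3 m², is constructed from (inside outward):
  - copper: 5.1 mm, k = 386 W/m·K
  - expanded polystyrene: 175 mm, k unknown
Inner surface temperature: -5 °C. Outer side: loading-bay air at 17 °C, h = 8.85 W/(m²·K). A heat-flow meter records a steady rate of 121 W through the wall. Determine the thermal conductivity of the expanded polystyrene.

k ≈ 0.0375 W/(m·K)

Model the wall as resistances in series:
R_copper = L/(kA) = 0.0051/(386×26.3) = 5.024×10^-7 K/W
R_outer film = 1/(h_o·A) = 1/(8.85×26.3) = 0.004296 K/W
Sum of known resistances R_other = 0.004297 K/W
Total R = ΔT/Q = 22/121 = 0.1818 K/W
R_expanded polystyrene = R_total − R_other = 0.1775 K/W
k = L/(R·A) = 0.175/(0.1775×26.3)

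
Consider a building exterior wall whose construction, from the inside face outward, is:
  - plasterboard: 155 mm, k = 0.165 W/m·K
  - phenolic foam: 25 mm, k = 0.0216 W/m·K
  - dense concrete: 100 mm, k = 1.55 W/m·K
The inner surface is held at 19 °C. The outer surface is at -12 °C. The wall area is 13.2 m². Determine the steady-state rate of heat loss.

Using the resistance-network approach (series):
R_plasterboard = L/(kA) = 0.155/(0.165×13.2) = 0.07117 K/W
R_phenolic foam = L/(kA) = 0.025/(0.0216×13.2) = 0.08768 K/W
R_dense concrete = L/(kA) = 0.1/(1.55×13.2) = 0.004888 K/W
R_total = 0.1637 K/W
Q = ΔT / R_total = 31 / 0.1637

Q ≈ 189 W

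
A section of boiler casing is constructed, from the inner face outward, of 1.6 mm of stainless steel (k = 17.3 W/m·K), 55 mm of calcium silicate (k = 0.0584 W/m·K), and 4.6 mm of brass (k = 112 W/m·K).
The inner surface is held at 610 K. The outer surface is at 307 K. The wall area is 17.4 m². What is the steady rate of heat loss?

Q ≈ 5600 W

Using the resistance-network approach (series):
R_stainless steel = L/(kA) = 0.0016/(17.3×17.4) = 5.315×10^-6 K/W
R_calcium silicate = L/(kA) = 0.055/(0.0584×17.4) = 0.05413 K/W
R_brass = L/(kA) = 0.0046/(112×17.4) = 2.36×10^-6 K/W
R_total = 0.05413 K/W
Q = ΔT / R_total = 303 / 0.05413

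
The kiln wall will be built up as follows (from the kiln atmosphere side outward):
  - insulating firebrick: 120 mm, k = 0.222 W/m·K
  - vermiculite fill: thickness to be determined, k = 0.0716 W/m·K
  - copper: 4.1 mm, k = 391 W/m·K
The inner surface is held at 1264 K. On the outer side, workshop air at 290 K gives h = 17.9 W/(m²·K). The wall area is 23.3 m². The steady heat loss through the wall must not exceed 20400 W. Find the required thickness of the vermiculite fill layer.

L ≈ 36.9 mm

Treating each layer as a thermal resistance in series:
R_insulating firebrick = L/(kA) = 0.12/(0.222×23.3) = 0.0232 K/W
R_copper = L/(kA) = 0.0041/(391×23.3) = 4.5×10^-7 K/W
R_outer film = 1/(h_o·A) = 1/(17.9×23.3) = 0.002398 K/W
Sum of the known resistances R_other = 0.0256 K/W
Required total resistance R_tot = ΔT/Q_allow = 974/20400 = 0.04775 K/W
R_vermiculite fill = R_tot − R_other = 0.02215 K/W
L = R·k·A = 0.02215×0.0716×23.3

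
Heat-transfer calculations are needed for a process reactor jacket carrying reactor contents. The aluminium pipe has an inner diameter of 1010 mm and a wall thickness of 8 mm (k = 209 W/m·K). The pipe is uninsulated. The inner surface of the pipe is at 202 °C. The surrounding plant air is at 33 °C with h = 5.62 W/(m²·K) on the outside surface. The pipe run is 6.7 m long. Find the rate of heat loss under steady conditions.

Treating each annulus and film as a series resistance:
R_aluminium pipe wall = ln(513/505)/(2π×209×6.7) = 1.786×10^-6 K/W
R_outer film = 1/(h_o·2πr_oL) = 1/(5.62×2π×0.513×6.7) = 0.008239 K/W
R_total = 0.008241 K/W
Q = ΔT/R_total = 169/0.008241

Q ≈ 20500 W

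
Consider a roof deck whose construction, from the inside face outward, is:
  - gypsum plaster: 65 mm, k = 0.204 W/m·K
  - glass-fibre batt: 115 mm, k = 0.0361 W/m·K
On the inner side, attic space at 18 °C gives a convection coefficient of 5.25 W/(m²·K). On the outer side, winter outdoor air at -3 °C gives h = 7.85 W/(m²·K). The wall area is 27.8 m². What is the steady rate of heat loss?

Series thermal resistances:
R_inner film = 1/(h_i·A) = 1/(5.25×27.8) = 0.006852 K/W
R_gypsum plaster = L/(kA) = 0.065/(0.204×27.8) = 0.01146 K/W
R_glass-fibre batt = L/(kA) = 0.115/(0.0361×27.8) = 0.1146 K/W
R_outer film = 1/(h_o·A) = 1/(7.85×27.8) = 0.004582 K/W
R_total = 0.1375 K/W
Q = ΔT / R_total = 21 / 0.1375

Q ≈ 153 W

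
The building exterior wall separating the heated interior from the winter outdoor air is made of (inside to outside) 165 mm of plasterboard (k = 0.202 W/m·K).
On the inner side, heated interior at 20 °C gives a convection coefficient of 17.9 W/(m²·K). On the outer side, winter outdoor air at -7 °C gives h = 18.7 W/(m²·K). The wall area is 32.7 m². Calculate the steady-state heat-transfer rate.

Treating each layer as a thermal resistance in series:
R_inner film = 1/(h_i·A) = 1/(17.9×32.7) = 0.001708 K/W
R_plasterboard = L/(kA) = 0.165/(0.202×32.7) = 0.02498 K/W
R_outer film = 1/(h_o·A) = 1/(18.7×32.7) = 0.001635 K/W
R_total = 0.02832 K/W
Q = ΔT / R_total = 27 / 0.02832

Q ≈ 953 W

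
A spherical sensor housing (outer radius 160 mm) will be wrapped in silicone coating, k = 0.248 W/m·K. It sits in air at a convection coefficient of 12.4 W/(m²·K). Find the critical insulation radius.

r_cr ≈ 40 mm

For a sphere r_cr = 2k/h = 2×0.248/12.4
r_cr = 40 mm; since the bare radius (160 mm) is above r_cr, any added insulation will reduce heat loss.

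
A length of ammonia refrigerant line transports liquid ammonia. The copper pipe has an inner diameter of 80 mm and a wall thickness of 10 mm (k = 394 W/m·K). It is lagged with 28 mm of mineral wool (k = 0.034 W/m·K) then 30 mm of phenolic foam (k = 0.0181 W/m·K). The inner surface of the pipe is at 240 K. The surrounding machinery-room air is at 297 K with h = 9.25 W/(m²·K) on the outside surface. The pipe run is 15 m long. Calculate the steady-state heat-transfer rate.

Q ≈ 168 W

Radial resistances (cylindrical: R_cond = ln(r_o/r_i)/(2πkL), R_conv = 1/(h·2πrL)):
R_copper pipe wall = ln(50/40)/(2π×394×15) = 6.009×10^-6 K/W
R_mineral wool = ln(78/50)/(2π×0.034×15) = 0.1388 K/W
R_phenolic foam = ln(108/78)/(2π×0.0181×15) = 0.1908 K/W
R_outer film = 1/(h_o·2πr_oL) = 1/(9.25×2π×0.108×15) = 0.01062 K/W
R_total = 0.3402 K/W
Q = ΔT/R_total = 57/0.3402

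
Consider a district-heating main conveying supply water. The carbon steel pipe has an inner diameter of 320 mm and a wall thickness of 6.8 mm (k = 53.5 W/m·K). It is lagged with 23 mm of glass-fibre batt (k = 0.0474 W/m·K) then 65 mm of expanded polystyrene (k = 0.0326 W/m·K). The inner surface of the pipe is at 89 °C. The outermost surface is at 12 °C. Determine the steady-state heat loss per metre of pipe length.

Per-layer cylindrical resistances, series-summed:
R_carbon steel pipe wall = ln(166.8/160)/(2π×53.5×1) = 1.238×10^-4 K/W
R_glass-fibre batt = ln(189.8/166.8)/(2π×0.0474×1) = 0.4337 K/W
R_expanded polystyrene = ln(254.8/189.8)/(2π×0.0326×1) = 1.438 K/W
R_total = 1.872 K/W
Q = ΔT/R_total = 77/1.872

q′ ≈ 41.1 W/m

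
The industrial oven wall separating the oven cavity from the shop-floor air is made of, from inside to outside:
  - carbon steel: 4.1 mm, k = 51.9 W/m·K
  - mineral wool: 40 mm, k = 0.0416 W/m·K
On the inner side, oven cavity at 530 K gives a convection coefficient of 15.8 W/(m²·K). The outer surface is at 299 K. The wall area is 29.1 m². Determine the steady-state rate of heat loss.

Q ≈ 6560 W

Using the resistance-network approach (series):
R_inner film = 1/(h_i·A) = 1/(15.8×29.1) = 0.002175 K/W
R_carbon steel = L/(kA) = 0.0041/(51.9×29.1) = 2.715×10^-6 K/W
R_mineral wool = L/(kA) = 0.04/(0.0416×29.1) = 0.03304 K/W
R_total = 0.03522 K/W
Q = ΔT / R_total = 231 / 0.03522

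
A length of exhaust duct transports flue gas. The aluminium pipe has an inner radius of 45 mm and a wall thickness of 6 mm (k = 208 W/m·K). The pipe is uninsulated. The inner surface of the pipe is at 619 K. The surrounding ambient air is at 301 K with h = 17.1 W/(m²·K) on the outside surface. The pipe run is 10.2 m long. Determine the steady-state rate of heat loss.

Treating each annulus and film as a series resistance:
R_aluminium pipe wall = ln(51/45)/(2π×208×10.2) = 9.389×10^-6 K/W
R_outer film = 1/(h_o·2πr_oL) = 1/(17.1×2π×0.051×10.2) = 0.01789 K/W
R_total = 0.0179 K/W
Q = ΔT/R_total = 318/0.0179

Q ≈ 17800 W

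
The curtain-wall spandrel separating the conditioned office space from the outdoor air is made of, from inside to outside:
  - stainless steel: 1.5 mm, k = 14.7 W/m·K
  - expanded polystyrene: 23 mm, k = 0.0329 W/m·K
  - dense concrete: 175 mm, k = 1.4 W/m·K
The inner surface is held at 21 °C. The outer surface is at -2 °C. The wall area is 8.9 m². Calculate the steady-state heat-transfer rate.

Q ≈ 248 W

Model the wall as resistances in series:
R_stainless steel = L/(kA) = 0.0015/(14.7×8.9) = 1.147×10^-5 K/W
R_expanded polystyrene = L/(kA) = 0.023/(0.0329×8.9) = 0.07855 K/W
R_dense concrete = L/(kA) = 0.175/(1.4×8.9) = 0.01404 K/W
R_total = 0.09261 K/W
Q = ΔT / R_total = 23 / 0.09261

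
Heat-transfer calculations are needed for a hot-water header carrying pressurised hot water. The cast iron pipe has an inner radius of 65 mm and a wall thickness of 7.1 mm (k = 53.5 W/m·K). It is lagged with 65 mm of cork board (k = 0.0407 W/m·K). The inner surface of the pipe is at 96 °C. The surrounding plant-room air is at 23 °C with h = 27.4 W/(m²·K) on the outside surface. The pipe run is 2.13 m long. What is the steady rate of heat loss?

Q ≈ 60.8 W

Cylindrical conduction, so R = ln(r₂/r₁)/(2πkL) per layer, in series:
R_cast iron pipe wall = ln(72.1/65)/(2π×53.5×2.13) = 1.448×10^-4 K/W
R_cork board = ln(137.1/72.1)/(2π×0.0407×2.13) = 1.18 K/W
R_outer film = 1/(h_o·2πr_oL) = 1/(27.4×2π×0.1371×2.13) = 0.01989 K/W
R_total = 1.2 K/W
Q = ΔT/R_total = 73/1.2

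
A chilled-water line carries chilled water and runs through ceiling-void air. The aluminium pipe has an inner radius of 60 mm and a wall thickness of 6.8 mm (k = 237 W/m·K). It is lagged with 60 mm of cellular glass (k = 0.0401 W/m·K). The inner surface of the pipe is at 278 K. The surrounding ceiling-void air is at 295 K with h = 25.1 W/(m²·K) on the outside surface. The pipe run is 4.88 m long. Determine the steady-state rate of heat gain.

Q ≈ 32 W

Radial resistances (cylindrical: R_cond = ln(r_o/r_i)/(2πkL), R_conv = 1/(h·2πrL)):
R_aluminium pipe wall = ln(66.8/60)/(2π×237×4.88) = 1.477×10^-5 K/W
R_cellular glass = ln(126.8/66.8)/(2π×0.0401×4.88) = 0.5213 K/W
R_outer film = 1/(h_o·2πr_oL) = 1/(25.1×2π×0.1268×4.88) = 0.01025 K/W
R_total = 0.5315 K/W
Q = ΔT/R_total = 17/0.5315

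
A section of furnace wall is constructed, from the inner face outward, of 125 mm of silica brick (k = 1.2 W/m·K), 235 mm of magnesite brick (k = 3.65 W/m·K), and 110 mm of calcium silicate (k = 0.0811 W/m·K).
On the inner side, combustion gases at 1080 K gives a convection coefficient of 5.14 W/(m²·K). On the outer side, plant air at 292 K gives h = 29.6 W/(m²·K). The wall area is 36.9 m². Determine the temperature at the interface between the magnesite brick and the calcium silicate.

Series thermal resistances:
R_inner film = 1/(h_i·A) = 1/(5.14×36.9) = 0.005272 K/W
R_silica brick = L/(kA) = 0.125/(1.2×36.9) = 0.002823 K/W
R_magnesite brick = L/(kA) = 0.235/(3.65×36.9) = 0.001745 K/W
R_calcium silicate = L/(kA) = 0.11/(0.0811×36.9) = 0.03676 K/W
R_outer film = 1/(h_o·A) = 1/(29.6×36.9) = 9.155×10^-4 K/W
R_total = 0.04751 K/W;  Q = ΔT/R_total = 788/0.04751 = 16580 W
T_interface = T_inner − Q·ΣR(inner→interface) = 1080 − 16600×0.00984

T ≈ 917 K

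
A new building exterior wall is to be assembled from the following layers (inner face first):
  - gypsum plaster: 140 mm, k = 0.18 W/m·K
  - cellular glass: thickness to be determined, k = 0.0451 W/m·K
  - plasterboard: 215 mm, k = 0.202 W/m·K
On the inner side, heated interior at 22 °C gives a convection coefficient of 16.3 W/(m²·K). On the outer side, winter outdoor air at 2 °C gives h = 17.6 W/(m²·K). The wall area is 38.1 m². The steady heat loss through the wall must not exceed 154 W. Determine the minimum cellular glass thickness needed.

L ≈ 135 mm

Series thermal resistances:
R_inner film = 1/(h_i·A) = 1/(16.3×38.1) = 0.00161 K/W
R_gypsum plaster = L/(kA) = 0.14/(0.18×38.1) = 0.02041 K/W
R_plasterboard = L/(kA) = 0.215/(0.202×38.1) = 0.02794 K/W
R_outer film = 1/(h_o·A) = 1/(17.6×38.1) = 0.001491 K/W
Sum of the known resistances R_other = 0.05145 K/W
Required total resistance R_tot = ΔT/Q_allow = 20/154 = 0.1299 K/W
R_cellular glass = R_tot − R_other = 0.07842 K/W
L = R·k·A = 0.07842×0.0451×38.1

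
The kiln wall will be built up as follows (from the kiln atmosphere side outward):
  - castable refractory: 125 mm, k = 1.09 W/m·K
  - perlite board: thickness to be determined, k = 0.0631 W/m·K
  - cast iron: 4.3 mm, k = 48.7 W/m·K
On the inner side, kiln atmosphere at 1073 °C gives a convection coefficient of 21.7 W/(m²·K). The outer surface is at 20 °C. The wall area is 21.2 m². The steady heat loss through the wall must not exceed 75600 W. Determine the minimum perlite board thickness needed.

L ≈ 8.48 mm

Series thermal resistances:
R_inner film = 1/(h_i·A) = 1/(21.7×21.2) = 0.002174 K/W
R_castable refractory = L/(kA) = 0.125/(1.09×21.2) = 0.005409 K/W
R_cast iron = L/(kA) = 0.0043/(48.7×21.2) = 4.165×10^-6 K/W
Sum of the known resistances R_other = 0.007587 K/W
Required total resistance R_tot = ΔT/Q_allow = 1053/75600 = 0.01393 K/W
R_perlite board = R_tot − R_other = 0.006341 K/W
L = R·k·A = 0.006341×0.0631×21.2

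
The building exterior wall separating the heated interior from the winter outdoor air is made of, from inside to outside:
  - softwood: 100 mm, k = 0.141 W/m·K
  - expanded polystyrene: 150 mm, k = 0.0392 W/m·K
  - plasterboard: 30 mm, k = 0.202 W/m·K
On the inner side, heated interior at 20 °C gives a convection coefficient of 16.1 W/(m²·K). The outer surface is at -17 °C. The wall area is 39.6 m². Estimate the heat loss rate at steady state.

Thermal resistances in series:
R_inner film = 1/(h_i·A) = 1/(16.1×39.6) = 0.001568 K/W
R_softwood = L/(kA) = 0.1/(0.141×39.6) = 0.01791 K/W
R_expanded polystyrene = L/(kA) = 0.15/(0.0392×39.6) = 0.09663 K/W
R_plasterboard = L/(kA) = 0.03/(0.202×39.6) = 0.00375 K/W
R_total = 0.1199 K/W
Q = ΔT / R_total = 37 / 0.1199

Q ≈ 309 W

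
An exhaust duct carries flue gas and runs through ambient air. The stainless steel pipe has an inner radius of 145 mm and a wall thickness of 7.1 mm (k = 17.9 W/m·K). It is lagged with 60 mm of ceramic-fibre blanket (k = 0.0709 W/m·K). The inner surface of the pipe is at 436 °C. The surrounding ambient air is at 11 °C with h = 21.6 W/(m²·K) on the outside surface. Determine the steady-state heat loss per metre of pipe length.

Treating each annulus and film as a series resistance:
R_stainless steel pipe wall = ln(152.1/145)/(2π×17.9×1) = 4.25×10^-4 K/W
R_ceramic-fibre blanket = ln(212.1/152.1)/(2π×0.0709×1) = 0.7464 K/W
R_outer film = 1/(h_o·2πr_oL) = 1/(21.6×2π×0.2121×1) = 0.03474 K/W
R_total = 0.7816 K/W
Q = ΔT/R_total = 425/0.7816

q′ ≈ 544 W/m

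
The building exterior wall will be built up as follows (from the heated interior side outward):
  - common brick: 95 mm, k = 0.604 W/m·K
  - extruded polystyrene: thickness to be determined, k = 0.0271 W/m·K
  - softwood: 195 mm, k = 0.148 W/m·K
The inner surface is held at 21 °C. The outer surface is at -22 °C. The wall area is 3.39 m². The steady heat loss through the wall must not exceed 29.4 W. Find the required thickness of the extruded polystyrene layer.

Series thermal resistances:
R_common brick = L/(kA) = 0.095/(0.604×3.39) = 0.0464 K/W
R_softwood = L/(kA) = 0.195/(0.148×3.39) = 0.3887 K/W
Sum of the known resistances R_other = 0.4351 K/W
Required total resistance R_tot = ΔT/Q_allow = 43/29.4 = 1.463 K/W
R_extruded polystyrene = R_tot − R_other = 1.028 K/W
L = R·k·A = 1.028×0.0271×3.39

L ≈ 94.4 mm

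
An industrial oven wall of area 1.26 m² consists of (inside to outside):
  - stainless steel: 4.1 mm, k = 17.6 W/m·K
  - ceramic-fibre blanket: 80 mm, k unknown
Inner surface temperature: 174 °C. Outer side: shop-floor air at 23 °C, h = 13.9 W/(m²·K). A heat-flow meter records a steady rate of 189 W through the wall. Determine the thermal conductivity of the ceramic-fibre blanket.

k ≈ 0.0856 W/(m·K)

Using the resistance-network approach (series):
R_stainless steel = L/(kA) = 0.0041/(17.6×1.26) = 1.849×10^-4 K/W
R_outer film = 1/(h_o·A) = 1/(13.9×1.26) = 0.0571 K/W
Sum of known resistances R_other = 0.05728 K/W
Total R = ΔT/Q = 151/189 = 0.7989 K/W
R_ceramic-fibre blanket = R_total − R_other = 0.7417 K/W
k = L/(R·A) = 0.08/(0.7417×1.26)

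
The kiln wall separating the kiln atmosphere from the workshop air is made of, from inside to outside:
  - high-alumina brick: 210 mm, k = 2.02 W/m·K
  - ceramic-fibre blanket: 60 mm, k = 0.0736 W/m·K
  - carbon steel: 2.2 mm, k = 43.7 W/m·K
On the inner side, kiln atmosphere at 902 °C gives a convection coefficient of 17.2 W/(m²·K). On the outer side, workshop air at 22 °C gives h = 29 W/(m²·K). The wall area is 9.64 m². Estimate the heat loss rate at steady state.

Q ≈ 8380 W

Model the wall as resistances in series:
R_inner film = 1/(h_i·A) = 1/(17.2×9.64) = 0.006031 K/W
R_high-alumina brick = L/(kA) = 0.21/(2.02×9.64) = 0.01078 K/W
R_ceramic-fibre blanket = L/(kA) = 0.06/(0.0736×9.64) = 0.08457 K/W
R_carbon steel = L/(kA) = 0.0022/(43.7×9.64) = 5.222×10^-6 K/W
R_outer film = 1/(h_o·A) = 1/(29×9.64) = 0.003577 K/W
R_total = 0.105 K/W
Q = ΔT / R_total = 880 / 0.105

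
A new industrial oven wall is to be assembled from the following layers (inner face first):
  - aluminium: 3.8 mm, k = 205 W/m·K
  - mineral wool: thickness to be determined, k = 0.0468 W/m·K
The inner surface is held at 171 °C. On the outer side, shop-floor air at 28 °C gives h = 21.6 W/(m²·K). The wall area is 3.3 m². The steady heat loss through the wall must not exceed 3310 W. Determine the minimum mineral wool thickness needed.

Treating each layer as a thermal resistance in series:
R_aluminium = L/(kA) = 0.0038/(205×3.3) = 5.617×10^-6 K/W
R_outer film = 1/(h_o·A) = 1/(21.6×3.3) = 0.01403 K/W
Sum of the known resistances R_other = 0.01403 K/W
Required total resistance R_tot = ΔT/Q_allow = 143/3310 = 0.0432 K/W
R_mineral wool = R_tot − R_other = 0.02917 K/W
L = R·k·A = 0.02917×0.0468×3.3

L ≈ 4.5 mm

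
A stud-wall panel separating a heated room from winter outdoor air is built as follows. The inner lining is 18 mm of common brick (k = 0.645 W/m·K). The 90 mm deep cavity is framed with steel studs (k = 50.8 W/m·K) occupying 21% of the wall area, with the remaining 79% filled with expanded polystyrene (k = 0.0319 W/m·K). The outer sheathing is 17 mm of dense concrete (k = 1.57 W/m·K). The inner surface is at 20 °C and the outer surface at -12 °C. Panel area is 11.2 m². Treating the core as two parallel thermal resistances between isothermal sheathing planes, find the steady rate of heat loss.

Sheathing layers in series; stud and cavity paths in parallel between them.
R_inner = 0.018/(0.645×11.2) = 0.002492 K/W
R_stud  = 0.09/(50.8×0.21×11.2) = 7.533×10^-4 K/W
R_cav   = 0.09/(0.0319×0.79×11.2) = 0.3189 K/W
1/R_core = 1/R_stud + 1/R_cav → R_core = 7.515×10^-4 K/W
R_outer = 0.017/(1.57×11.2) = 9.668×10^-4 K/W
R_total = 0.00421 K/W
Q = ΔT/R_total = 32/0.00421

Q ≈ 7600 W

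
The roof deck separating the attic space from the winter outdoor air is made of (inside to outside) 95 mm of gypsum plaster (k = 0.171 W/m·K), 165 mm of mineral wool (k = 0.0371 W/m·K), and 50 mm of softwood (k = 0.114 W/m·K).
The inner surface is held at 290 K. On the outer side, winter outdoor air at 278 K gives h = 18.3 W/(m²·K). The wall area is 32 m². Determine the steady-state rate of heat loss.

Using the resistance-network approach (series):
R_gypsum plaster = L/(kA) = 0.095/(0.171×32) = 0.01736 K/W
R_mineral wool = L/(kA) = 0.165/(0.0371×32) = 0.139 K/W
R_softwood = L/(kA) = 0.05/(0.114×32) = 0.01371 K/W
R_outer film = 1/(h_o·A) = 1/(18.3×32) = 0.001708 K/W
R_total = 0.1718 K/W
Q = ΔT / R_total = 12 / 0.1718

Q ≈ 69.9 W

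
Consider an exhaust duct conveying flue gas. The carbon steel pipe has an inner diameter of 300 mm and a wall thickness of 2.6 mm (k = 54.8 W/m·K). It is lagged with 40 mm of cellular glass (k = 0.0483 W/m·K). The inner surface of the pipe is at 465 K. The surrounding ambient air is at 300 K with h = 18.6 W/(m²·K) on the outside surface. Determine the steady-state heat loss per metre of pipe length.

Cylindrical conduction, so R = ln(r₂/r₁)/(2πkL) per layer, in series:
R_carbon steel pipe wall = ln(152.6/150)/(2π×54.8×1) = 4.991×10^-5 K/W
R_cellular glass = ln(192.6/152.6)/(2π×0.0483×1) = 0.7671 K/W
R_outer film = 1/(h_o·2πr_oL) = 1/(18.6×2π×0.1926×1) = 0.04443 K/W
R_total = 0.8116 K/W
Q = ΔT/R_total = 165/0.8116

q′ ≈ 203 W/m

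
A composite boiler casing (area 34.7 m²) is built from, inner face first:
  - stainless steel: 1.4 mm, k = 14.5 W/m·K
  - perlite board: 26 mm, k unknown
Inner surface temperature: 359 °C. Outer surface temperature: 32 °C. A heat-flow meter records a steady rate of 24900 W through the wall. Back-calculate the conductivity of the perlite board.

k ≈ 0.0571 W/(m·K)

Treating each layer as a thermal resistance in series:
R_stainless steel = L/(kA) = 0.0014/(14.5×34.7) = 2.782×10^-6 K/W
Sum of known resistances R_other = 2.782×10^-6 K/W
Total R = ΔT/Q = 327/24900 = 0.01313 K/W
R_perlite board = R_total − R_other = 0.01313 K/W
k = L/(R·A) = 0.026/(0.01313×34.7)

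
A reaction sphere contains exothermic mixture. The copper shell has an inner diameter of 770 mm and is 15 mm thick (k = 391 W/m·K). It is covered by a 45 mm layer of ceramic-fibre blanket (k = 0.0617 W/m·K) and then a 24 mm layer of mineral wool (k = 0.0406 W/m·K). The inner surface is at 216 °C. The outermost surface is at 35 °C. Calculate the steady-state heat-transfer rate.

Each spherical layer contributes R = (1/r_i − 1/r_o)/(4πk):
R_copper shell = (1/0.385 − 1/0.4)/(4π×391) = 1.982×10^-5 K/W
R_ceramic-fibre blanket = (1/0.4 − 1/0.445)/(4π×0.0617) = 0.3261 K/W
R_mineral wool = (1/0.445 − 1/0.469)/(4π×0.0406) = 0.2254 K/W
R_total = 0.5515 K/W
Q = ΔT/R_total = 181/0.5515

Q ≈ 328 W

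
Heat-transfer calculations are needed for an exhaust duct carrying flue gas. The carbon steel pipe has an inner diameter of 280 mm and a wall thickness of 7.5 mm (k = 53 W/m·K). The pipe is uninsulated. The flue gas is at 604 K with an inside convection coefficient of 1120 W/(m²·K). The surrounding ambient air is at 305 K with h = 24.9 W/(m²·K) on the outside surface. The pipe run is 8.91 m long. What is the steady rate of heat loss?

Radial resistances (cylindrical: R_cond = ln(r_o/r_i)/(2πkL), R_conv = 1/(h·2πrL)):
R_inner film = 1/(h_i·2πr₁L) = 1/(1120×2π×0.14×8.91) = 1.139×10^-4 K/W
R_carbon steel pipe wall = ln(147.5/140)/(2π×53×8.91) = 1.759×10^-5 K/W
R_outer film = 1/(h_o·2πr_oL) = 1/(24.9×2π×0.1475×8.91) = 0.004864 K/W
R_total = 0.004995 K/W
Q = ΔT/R_total = 299/0.004995

Q ≈ 59900 W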